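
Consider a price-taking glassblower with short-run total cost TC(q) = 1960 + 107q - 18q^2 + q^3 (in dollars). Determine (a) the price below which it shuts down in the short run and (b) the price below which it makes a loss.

AVC = 107 - 18q + q^2; minimized at q = 9, giving min AVC = $26. That is the shutdown price.
ATC = 1960/q + 107 - 18q + q^2. Setting dATC/dq = −1960/q^2 − 18 + 2q = 0 gives q = 14 (since 2·14^3 − 18·14^2 = 1960).
min ATC = 1960/14 + 107 − 18·14 + 14^2 = $191. That is the break-even price.
Between these two prices the firm operates at a loss; above $191 it earns a profit.

Shutdown price = $26; break-even price = $191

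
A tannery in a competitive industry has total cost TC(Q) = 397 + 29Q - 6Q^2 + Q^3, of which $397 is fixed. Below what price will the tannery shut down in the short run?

$20 per unit

The firm shuts down when price falls below the minimum of average variable cost. AVC = VC/Q = 29 - 6Q + Q^2.
dAVC/dQ = -6 + 2Q = 0 gives Q = 3. min AVC = 29 - 6·3 + 3^2 = 20.
So the shutdown price is $20.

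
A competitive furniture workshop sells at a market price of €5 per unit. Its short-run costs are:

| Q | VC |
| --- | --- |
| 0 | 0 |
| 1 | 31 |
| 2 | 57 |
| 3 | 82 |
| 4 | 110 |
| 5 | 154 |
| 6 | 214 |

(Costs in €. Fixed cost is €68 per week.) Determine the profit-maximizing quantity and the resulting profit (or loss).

Q = 0 (shut down); profit = -€68

Profit at each row (π = 5Q − TC): Q=0: -68; Q=1: -94; Q=2: -115; Q=3: -135; Q=4: -158; Q=5: -197; Q=6: -252.
Profit is highest at Q = 0. Equivalently, the lowest AVC in the table is 82/3 ≈ €27.33 at Q = 3, and P = €5 falls below it — price never covers variable cost, so the firm shuts down and loses only its fixed cost.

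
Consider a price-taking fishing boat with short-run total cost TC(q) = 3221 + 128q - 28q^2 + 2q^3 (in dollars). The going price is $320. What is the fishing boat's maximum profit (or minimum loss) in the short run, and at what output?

Profit = -$341 at q = 12

AVC = 128 - 28q + 2q^2 has its minimum $30 at q = 7; price $320 clears that bar, so the firm operates.
With MC = 128 - 56q + 6q^2, P = MC on the upward-sloping part at q* = 12.
TR = 320·12 = 3840. TC = 3221 + 960 = 4181. Profit = 3840 − 4181 = -$341.
By producing, the firm covers all variable cost plus $2880 of fixed cost; shutting down would lose the full $3221.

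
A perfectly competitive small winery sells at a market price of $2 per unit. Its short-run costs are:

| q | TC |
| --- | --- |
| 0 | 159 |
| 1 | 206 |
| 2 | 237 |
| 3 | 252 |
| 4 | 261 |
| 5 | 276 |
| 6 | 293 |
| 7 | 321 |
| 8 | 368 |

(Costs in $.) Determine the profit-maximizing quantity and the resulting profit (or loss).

Profit at each row (π = 2q − TC): q=0: -159; q=1: -204; q=2: -233; q=3: -246; q=4: -253; q=5: -266; q=6: -281; q=7: -307; q=8: -352.
Profit is highest at q = 0. Equivalently, the lowest AVC in the table is 134/6 ≈ $22.33 at q = 6, and P = $2 falls below it — price never covers variable cost, so the firm shuts down and loses only its fixed cost.

q = 0 (shut down); profit = -$159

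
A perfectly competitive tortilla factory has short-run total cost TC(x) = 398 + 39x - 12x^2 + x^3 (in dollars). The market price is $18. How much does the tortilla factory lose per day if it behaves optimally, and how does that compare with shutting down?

Profit = -$300 at x = 7

AVC = 39 - 12x + x^2 has its minimum $3 at x = 6; price $18 clears that bar, so the firm operates.
MC = 39 - 24x + 3x^2. Setting P = MC and taking the root on the rising branch gives x* = 7.
TR = 18·7 = 126. TC = 398 + 28 = 426. Profit = 126 − 426 = -$300.
That loss of $300 beats the $398 the firm would lose by shutting down; producing recovers $98 of fixed cost.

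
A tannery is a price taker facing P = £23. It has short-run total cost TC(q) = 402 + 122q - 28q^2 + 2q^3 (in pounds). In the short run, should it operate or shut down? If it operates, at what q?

Variable cost is VC = 122q - 28q^2 + 2q^3, so AVC = VC/q = 122 - 28q + 2q^2 and MC = dTC/dq = 122 - 56q + 6q^2.
AVC hits its minimum where MC = AVC, at q = 7, giving min AVC = 122 - 28·7 + 2·7^2 = £24.
P = £23 lies below min AVC = £24; no output level covers variable cost.
Best response: produce nothing and absorb the £402 fixed cost.

Shut down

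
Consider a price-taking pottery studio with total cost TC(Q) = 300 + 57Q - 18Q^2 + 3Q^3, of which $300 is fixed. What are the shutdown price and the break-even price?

Shutdown price = $30; break-even price = $102

Shutdown price = min AVC. AVC = 57 - 18Q + 3Q^2, with vertex at Q = 3 and minimum $30.
ATC = 300/Q + 57 - 18Q + 3Q^2. Setting dATC/dQ = −300/Q^2 − 18 + 6Q = 0 gives Q = 5 (since 6·5^3 − 18·5^2 = 300).
min ATC = 300/5 + 57 − 18·5 + 3·5^2 = $102. That is the break-even price.
For $30 ≤ P < $102 the firm produces at a loss; below $30 it shuts down.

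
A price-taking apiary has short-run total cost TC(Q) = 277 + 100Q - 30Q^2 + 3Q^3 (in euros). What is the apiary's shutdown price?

€25 per unit

Short-run supply begins at min AVC. From VC = 100Q - 30Q^2 + 3Q^3, AVC = 100 - 30Q + 3Q^2.
dAVC/dQ = -30 + 6Q = 0 gives Q = 5. min AVC = 100 - 30·5 + 3·5^2 = 25.
For P < €25 the firm produces nothing.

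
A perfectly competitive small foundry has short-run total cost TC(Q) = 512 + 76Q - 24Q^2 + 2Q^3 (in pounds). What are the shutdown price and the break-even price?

Shutdown price = min AVC. AVC = 76 - 24Q + 2Q^2, with vertex at Q = 6 and minimum £4.
ATC = 512/Q + 76 - 24Q + 2Q^2. Setting dATC/dQ = −512/Q^2 − 24 + 4Q = 0 gives Q = 8 (since 4·8^3 − 24·8^2 = 512).
min ATC = 512/8 + 76 − 24·8 + 2·8^2 = £76. That is the break-even price.
For £4 ≤ P < £76 the firm produces at a loss; below £4 it shuts down.

Shutdown price = £4; break-even price = £76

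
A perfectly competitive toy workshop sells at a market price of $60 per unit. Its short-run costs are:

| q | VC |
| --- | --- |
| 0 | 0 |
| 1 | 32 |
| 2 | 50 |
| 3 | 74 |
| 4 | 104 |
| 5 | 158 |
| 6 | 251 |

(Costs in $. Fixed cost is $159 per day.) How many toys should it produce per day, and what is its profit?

q = 5; profit = -$17

Tabulate TR − TC: q=0: -159; q=1: -131; q=2: -89; q=3: -53; q=4: -23; q=5: -17; q=6: -50.
Profit is maximized at q = 5. AVC there is 158/5 = $31.60 ≤ P, so producing beats shutting down (which would give -$159).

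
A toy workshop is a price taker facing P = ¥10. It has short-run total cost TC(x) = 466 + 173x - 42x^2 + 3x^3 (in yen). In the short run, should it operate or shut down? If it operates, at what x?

Shut down

From TC, MC = TC'(x) = 173 - 84x + 9x^2 and AVC = VC/x = 173 - 42x + 3x^2.
AVC hits its minimum where MC = AVC, at x = 7, giving min AVC = 173 - 42·7 + 3·7^2 = ¥26.
Since P = ¥10 < min AVC = ¥26, price fails to cover variable cost at any output.
Shutting down limits the loss to fixed cost, ¥466.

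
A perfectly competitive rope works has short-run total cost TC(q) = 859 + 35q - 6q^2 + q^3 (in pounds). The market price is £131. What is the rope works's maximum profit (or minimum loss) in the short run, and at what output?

AVC = 35 - 6q + q^2; min AVC = £26 at q = 3. Since P = £131 ≥ min AVC, the firm produces.
With MC = 35 - 12q + 3q^2, P = MC on the upward-sloping part at q* = 8.
TR = 131·8 = 1048. TC = 859 + 408 = 1267. Profit = 1048 − 1267 = -£219.
By producing, the firm covers all variable cost plus £640 of fixed cost; shutting down would lose the full £859.

Profit = -£219 at q = 8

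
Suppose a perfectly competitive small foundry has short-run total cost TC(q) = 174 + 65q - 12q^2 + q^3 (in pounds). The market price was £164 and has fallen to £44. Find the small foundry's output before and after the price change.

AVC = 65 - 12q + q^2, minimized at q = 6 where min AVC = £29. MC = 65 - 24q + 3q^2.
With P = £164 above the shutdown price, P = MC gives q = 11.
At P = £44 ≥ min AVC, set P = MC: q = 7. The firm stays open but cuts output.

Output falls from 11 to 7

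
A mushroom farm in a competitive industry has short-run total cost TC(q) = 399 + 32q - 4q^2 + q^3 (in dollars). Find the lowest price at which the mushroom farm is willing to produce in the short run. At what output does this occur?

Short-run supply begins at min AVC. From VC = 32q - 4q^2 + q^3, AVC = 32 - 4q + q^2.
At the minimum of AVC, MC = AVC. MC = 32 - 8q + 3q^2; setting MC = AVC gives 2q^2 - 4q = 0, so q = 2. min AVC = 28.
For P < $28 the firm produces nothing.

$28 per unit, at q = 2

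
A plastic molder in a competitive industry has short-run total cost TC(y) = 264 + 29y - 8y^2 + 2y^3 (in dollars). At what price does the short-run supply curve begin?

The shutdown price is the minimum of AVC. VC = 29y - 8y^2 + 2y^3, so AVC = 29 - 8y + 2y^2.
dAVC/dy = -8 + 4y = 0 gives y = 2. min AVC = 29 - 8·2 + 2·2^2 = 21.
The firm shuts down for any P below $21.

$21 per unit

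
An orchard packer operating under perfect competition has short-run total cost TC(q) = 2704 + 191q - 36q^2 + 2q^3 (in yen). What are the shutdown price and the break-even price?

Shutdown price = ¥29; break-even price = ¥269

Shutdown price = min AVC. AVC = 191 - 36q + 2q^2, with vertex at q = 9 and minimum ¥29.
ATC = 2704/q + 191 - 36q + 2q^2. Setting dATC/dq = −2704/q^2 − 36 + 4q = 0 gives q = 13 (since 4·13^3 − 36·13^2 = 2704).
min ATC = 2704/13 + 191 − 36·13 + 2·13^2 = ¥269. That is the break-even price.
For ¥29 ≤ P < ¥269 the firm produces at a loss; below ¥29 it shuts down.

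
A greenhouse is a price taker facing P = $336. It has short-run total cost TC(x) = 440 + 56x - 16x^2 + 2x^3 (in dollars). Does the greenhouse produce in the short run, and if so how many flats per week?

Produce at x = 10

From TC, MC = TC'(x) = 56 - 32x + 6x^2 and AVC = VC/x = 56 - 16x + 2x^2.
AVC is minimized where dAVC/dx = -16 + 4x = 0, at x = 4; min AVC = 56 - 16·4 + 2·4^2 = $24.
Since P = $336 ≥ min AVC = $24, price covers variable cost and the firm should produce.
P = MC gives -280 - 32x + 6x^2 = 0, with roots -14/3 and 10. Take the larger (rising MC): x* = 10.
Check: AVC at x = 10 is $96 ≤ P, so revenue covers variable cost.
Profit = P·x − TC = 336·10 − 1400 = $1960.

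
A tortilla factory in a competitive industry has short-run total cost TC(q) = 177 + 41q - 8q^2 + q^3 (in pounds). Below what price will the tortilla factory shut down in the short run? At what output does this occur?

£25 per unit, at q = 4

The firm shuts down when price falls below the minimum of average variable cost. AVC = VC/q = 41 - 8q + q^2.
At the minimum of AVC, MC = AVC. MC = 41 - 16q + 3q^2; setting MC = AVC gives 2q^2 - 8q = 0, so q = 4. min AVC = 25.
The firm shuts down for any P below £25.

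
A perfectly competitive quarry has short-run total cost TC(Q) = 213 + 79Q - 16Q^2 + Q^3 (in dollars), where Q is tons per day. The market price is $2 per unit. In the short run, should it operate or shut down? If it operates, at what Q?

Variable cost is VC = 79Q - 16Q^2 + Q^3, so AVC = VC/Q = 79 - 16Q + Q^2 and MC = dTC/dQ = 79 - 32Q + 3Q^2.
The AVC parabola has its vertex at Q = 16/2 = 8, where AVC = 79 - 16·8 + 8^2 = $15.
With P < min AVC ($2 < $15), every unit sold adds to the loss.
Best response: produce nothing and absorb the $213 fixed cost.

Shut down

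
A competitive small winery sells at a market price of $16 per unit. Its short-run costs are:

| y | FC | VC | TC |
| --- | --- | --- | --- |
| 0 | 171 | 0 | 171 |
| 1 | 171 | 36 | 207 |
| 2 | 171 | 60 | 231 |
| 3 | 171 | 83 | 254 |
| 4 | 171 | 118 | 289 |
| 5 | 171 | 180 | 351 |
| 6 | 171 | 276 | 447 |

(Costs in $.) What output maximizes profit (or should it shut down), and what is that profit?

y = 0 (shut down); profit = -$171

Compute π = P·y − TC at each output: y=0: -171; y=1: -191; y=2: -199; y=3: -206; y=4: -225; y=5: -271; y=6: -351.
Profit is highest at y = 0. Equivalently, the lowest AVC in the table is 83/3 ≈ $27.67 at y = 3, and P = $16 falls below it — price never covers variable cost, so the firm shuts down and loses only its fixed cost.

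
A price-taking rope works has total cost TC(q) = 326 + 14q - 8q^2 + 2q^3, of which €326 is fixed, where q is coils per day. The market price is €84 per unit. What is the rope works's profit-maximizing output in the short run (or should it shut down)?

Produce at q = 5

From TC, MC = TC'(q) = 14 - 16q + 6q^2 and AVC = VC/q = 14 - 8q + 2q^2.
The AVC parabola has its vertex at q = 8/4 = 2, where AVC = 14 - 8·2 + 2·2^2 = €6.
Because €84 ≥ €6, revenue can cover variable cost; the firm operates.
Solving P = MC: -70 - 16q + 6q^2 = 0 ⇒ q = -7/3 or 5. On the upward-sloping branch, q* = 5.
Check: AVC at q = 5 is €24 ≤ P, so revenue covers variable cost.
Profit = P·q − TC = 84·5 − 446 = -€26, a loss, but smaller than the €326 fixed cost the firm would lose by shutting down.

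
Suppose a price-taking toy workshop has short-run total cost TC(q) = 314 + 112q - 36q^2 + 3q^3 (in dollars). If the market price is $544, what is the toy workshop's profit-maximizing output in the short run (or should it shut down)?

Variable cost is VC = 112q - 36q^2 + 3q^3, so AVC = VC/q = 112 - 36q + 3q^2 and MC = dTC/dq = 112 - 72q + 9q^2.
AVC is minimized where dAVC/dq = -36 + 6q = 0, at q = 6; min AVC = 112 - 36·6 + 3·6^2 = $4.
Because $544 ≥ $4, revenue can cover variable cost; the firm operates.
P = MC gives -432 - 72q + 9q^2 = 0, with roots -4 and 12. Take the larger (rising MC): q* = 12.
Check: AVC at q = 12 is $112 ≤ P, so revenue covers variable cost.
Profit = P·q − TC = 544·12 − 1658 = $4870.

Produce at q = 12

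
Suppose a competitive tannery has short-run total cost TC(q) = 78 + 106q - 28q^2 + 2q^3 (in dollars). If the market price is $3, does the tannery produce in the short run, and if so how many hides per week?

Shut down

Strip out fixed cost: VC = 106q - 28q^2 + 2q^3. Then AVC = 106 - 28q + 2q^2 and MC = 106 - 56q + 6q^2.
AVC hits its minimum where MC = AVC, at q = 7, giving min AVC = 106 - 28·7 + 2·7^2 = $8.
P = $3 lies below min AVC = $8; no output level covers variable cost.
The firm minimizes its loss by shutting down and losing only its fixed cost of $78.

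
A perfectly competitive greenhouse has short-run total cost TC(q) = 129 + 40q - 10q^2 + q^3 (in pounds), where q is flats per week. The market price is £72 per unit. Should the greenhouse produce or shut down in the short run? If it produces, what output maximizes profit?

Produce at q = 8

Variable cost is VC = 40q - 10q^2 + q^3, so AVC = VC/q = 40 - 10q + q^2 and MC = dTC/dq = 40 - 20q + 3q^2.
AVC hits its minimum where MC = AVC, at q = 5, giving min AVC = 40 - 10·5 + 5^2 = £15.
Since P = £72 ≥ min AVC = £15, price covers variable cost and the firm should produce.
Solving P = MC: -32 - 20q + 3q^2 = 0 ⇒ q = -4/3 or 8. On the upward-sloping branch, q* = 8.
Check: AVC at q = 8 is £24 ≤ P, so revenue covers variable cost.
Profit = P·q − TC = 72·8 − 321 = £255.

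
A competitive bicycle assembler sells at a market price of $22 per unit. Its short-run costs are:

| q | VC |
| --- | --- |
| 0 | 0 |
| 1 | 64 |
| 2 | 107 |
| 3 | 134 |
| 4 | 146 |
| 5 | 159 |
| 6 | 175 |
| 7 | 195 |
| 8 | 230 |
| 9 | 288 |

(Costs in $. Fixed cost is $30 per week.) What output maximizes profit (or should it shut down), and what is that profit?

Profit at each row (π = 22q − TC): q=0: -30; q=1: -72; q=2: -93; q=3: -98; q=4: -88; q=5: -79; q=6: -73; q=7: -71; q=8: -84; q=9: -120.
Profit is highest at q = 0. Equivalently, the lowest AVC in the table is 195/7 ≈ $27.86 at q = 7, and P = $22 falls below it — price never covers variable cost, so the firm shuts down and loses only its fixed cost.

q = 0 (shut down); profit = -$30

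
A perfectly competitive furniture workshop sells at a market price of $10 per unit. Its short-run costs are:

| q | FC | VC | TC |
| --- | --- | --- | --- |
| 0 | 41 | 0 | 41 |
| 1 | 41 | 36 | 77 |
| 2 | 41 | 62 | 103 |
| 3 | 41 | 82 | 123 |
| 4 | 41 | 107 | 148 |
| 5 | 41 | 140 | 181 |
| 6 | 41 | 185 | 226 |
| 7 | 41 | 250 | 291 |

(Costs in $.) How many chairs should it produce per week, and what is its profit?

Tabulate TR − TC: q=0: -41; q=1: -67; q=2: -83; q=3: -93; q=4: -108; q=5: -131; q=6: -166; q=7: -221.
Profit is highest at q = 0. Equivalently, the lowest AVC in the table is 107/4 ≈ $26.75 at q = 4, and P = $10 falls below it — price never covers variable cost, so the firm shuts down and loses only its fixed cost.

q = 0 (shut down); profit = -$41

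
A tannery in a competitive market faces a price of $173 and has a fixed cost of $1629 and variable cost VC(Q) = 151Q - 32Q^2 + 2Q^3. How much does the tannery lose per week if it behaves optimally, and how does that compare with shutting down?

AVC = 151 - 32Q + 2Q^2; min AVC = $23 at Q = 8. Since P = $173 ≥ min AVC, the firm produces.
MC = 151 - 64Q + 6Q^2. Setting P = MC and taking the root on the rising branch gives Q* = 11.
TR = 173·11 = 1903. TC = 1629 + 451 = 2080. Profit = 1903 − 2080 = -$177.
That loss of $177 beats the $1629 the firm would lose by shutting down; producing recovers $1452 of fixed cost.

Profit = -$177 at Q = 11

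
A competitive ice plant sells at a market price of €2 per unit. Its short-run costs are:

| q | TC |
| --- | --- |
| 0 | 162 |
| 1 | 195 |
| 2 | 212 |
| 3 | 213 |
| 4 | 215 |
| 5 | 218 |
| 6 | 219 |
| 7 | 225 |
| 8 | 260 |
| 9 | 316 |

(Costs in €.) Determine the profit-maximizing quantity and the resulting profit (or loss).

Tabulate TR − TC: q=0: -162; q=1: -193; q=2: -208; q=3: -207; q=4: -207; q=5: -208; q=6: -207; q=7: -211; q=8: -244; q=9: -298.
Profit is highest at q = 0. Equivalently, the lowest AVC in the table is 63/7 ≈ €9 at q = 7, and P = €2 falls below it — price never covers variable cost, so the firm shuts down and loses only its fixed cost.

q = 0 (shut down); profit = -€162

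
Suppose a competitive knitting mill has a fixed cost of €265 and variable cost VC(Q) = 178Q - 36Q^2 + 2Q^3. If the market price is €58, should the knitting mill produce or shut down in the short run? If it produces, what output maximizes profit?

From TC, MC = TC'(Q) = 178 - 72Q + 6Q^2 and AVC = VC/Q = 178 - 36Q + 2Q^2.
AVC hits its minimum where MC = AVC, at Q = 9, giving min AVC = 178 - 36·9 + 2·9^2 = €16.
Since P = €58 ≥ min AVC = €16, price covers variable cost and the firm should produce.
P = MC gives 120 - 72Q + 6Q^2 = 0, with roots 2 and 10. Take the larger (rising MC): Q* = 10.
Check: AVC at Q = 10 is €18 ≤ P, so revenue covers variable cost.
Profit = P·Q − TC = 58·10 − 445 = €135.

Produce at Q = 10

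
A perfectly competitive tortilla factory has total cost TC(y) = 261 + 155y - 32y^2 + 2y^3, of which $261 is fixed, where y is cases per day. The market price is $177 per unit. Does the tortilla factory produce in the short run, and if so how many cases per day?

From TC, MC = TC'(y) = 155 - 64y + 6y^2 and AVC = VC/y = 155 - 32y + 2y^2.
AVC hits its minimum where MC = AVC, at y = 8, giving min AVC = 155 - 32·8 + 2·8^2 = $27.
Because $177 ≥ $27, revenue can cover variable cost; the firm operates.
P = MC gives -22 - 64y + 6y^2 = 0, with roots -1/3 and 11. Take the larger (rising MC): y* = 11.
Check: AVC at y = 11 is $45 ≤ P, so revenue covers variable cost.
Profit = P·y − TC = 177·11 − 756 = $1191.

Produce at y = 11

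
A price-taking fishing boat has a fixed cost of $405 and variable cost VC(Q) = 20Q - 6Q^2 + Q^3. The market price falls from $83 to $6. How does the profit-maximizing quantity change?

AVC = 20 - 6Q + Q^2, minimized at Q = 3 where min AVC = $11. MC = 20 - 12Q + 3Q^2.
At P = $83 ≥ min AVC, set P = MC on the rising branch: Q = 7.
At P = $6 < min AVC = $11, price no longer covers variable cost at any output, so the firm shuts down: Q = 0.

Output falls from 7 to 0 (the firm shuts down)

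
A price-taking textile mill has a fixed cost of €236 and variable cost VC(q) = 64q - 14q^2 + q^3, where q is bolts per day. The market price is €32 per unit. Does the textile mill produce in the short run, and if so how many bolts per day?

Produce at q = 8

From TC, MC = TC'(q) = 64 - 28q + 3q^2 and AVC = VC/q = 64 - 14q + q^2.
The AVC parabola has its vertex at q = 14/2 = 7, where AVC = 64 - 14·7 + 7^2 = €15.
Since P = €32 ≥ min AVC = €15, price covers variable cost and the firm should produce.
Set P = MC: 32 = 64 - 28q + 3q^2 → 32 - 28q + 3q^2 = 0. The roots are q = 4/3 and q = 8; the profit-maximizing output is on the rising part of MC, so q* = 8.
Check: AVC at q = 8 is €16 ≤ P, so revenue covers variable cost.
Profit = P·q − TC = 32·8 − 364 = -€108, a loss, but smaller than the €236 fixed cost the firm would lose by shutting down.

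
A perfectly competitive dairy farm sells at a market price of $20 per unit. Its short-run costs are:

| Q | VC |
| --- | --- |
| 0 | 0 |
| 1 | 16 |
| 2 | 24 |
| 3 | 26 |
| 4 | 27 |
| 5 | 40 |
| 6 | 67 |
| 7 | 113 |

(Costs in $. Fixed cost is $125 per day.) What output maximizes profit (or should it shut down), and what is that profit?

Tabulate TR − TC: Q=0: -125; Q=1: -121; Q=2: -109; Q=3: -91; Q=4: -72; Q=5: -65; Q=6: -72; Q=7: -98.
Profit is maximized at Q = 5. AVC there is 40/5 = $8 ≤ P, so producing beats shutting down (which would give -$125).

Q = 5; profit = -$65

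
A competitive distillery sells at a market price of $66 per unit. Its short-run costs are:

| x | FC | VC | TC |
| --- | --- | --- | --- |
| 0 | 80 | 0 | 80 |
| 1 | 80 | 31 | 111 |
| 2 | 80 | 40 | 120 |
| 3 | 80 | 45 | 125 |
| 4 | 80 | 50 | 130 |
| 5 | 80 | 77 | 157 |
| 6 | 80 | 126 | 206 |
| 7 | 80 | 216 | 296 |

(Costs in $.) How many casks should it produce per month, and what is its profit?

x = 6; profit = $190

Compute π = P·x − TC at each output: x=0: -80; x=1: -45; x=2: 12; x=3: 73; x=4: 134; x=5: 173; x=6: 190; x=7: 166.
Profit is maximized at x = 6. AVC there is 126/6 = $21 ≤ P, so producing beats shutting down (which would give -$80).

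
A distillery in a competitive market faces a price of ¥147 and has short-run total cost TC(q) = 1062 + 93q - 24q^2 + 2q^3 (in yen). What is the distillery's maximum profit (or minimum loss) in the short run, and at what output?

AVC = 93 - 24q + 2q^2; min AVC = ¥21 at q = 6. Since P = ¥147 ≥ min AVC, the firm produces.
With MC = 93 - 48q + 6q^2, P = MC on the upward-sloping part at q* = 9.
TR = 147·9 = 1323. TC = 1062 + 351 = 1413. Profit = 1323 − 1413 = -¥90.
Shutting down would mean losing the fixed cost of ¥1062, so operating at a loss of ¥90 is better by ¥972.

Profit = -¥90 at q = 9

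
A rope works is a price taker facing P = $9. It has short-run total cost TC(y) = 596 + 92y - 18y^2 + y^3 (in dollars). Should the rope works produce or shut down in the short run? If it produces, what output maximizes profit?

Shut down

Variable cost is VC = 92y - 18y^2 + y^3, so AVC = VC/y = 92 - 18y + y^2 and MC = dTC/dy = 92 - 36y + 3y^2.
AVC is minimized where dAVC/dy = -18 + 2y = 0, at y = 9; min AVC = 92 - 18·9 + 9^2 = $11.
P = $9 lies below min AVC = $11; no output level covers variable cost.
Shutting down limits the loss to fixed cost, $596.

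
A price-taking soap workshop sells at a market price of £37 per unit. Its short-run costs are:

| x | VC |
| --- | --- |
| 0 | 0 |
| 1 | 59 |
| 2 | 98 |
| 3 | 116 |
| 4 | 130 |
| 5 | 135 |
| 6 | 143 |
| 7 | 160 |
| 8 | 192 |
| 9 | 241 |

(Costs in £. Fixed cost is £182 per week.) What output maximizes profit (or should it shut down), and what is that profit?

Tabulate TR − TC: x=0: -182; x=1: -204; x=2: -206; x=3: -187; x=4: -164; x=5: -132; x=6: -103; x=7: -83; x=8: -78; x=9: -90.
Profit is maximized at x = 8. AVC there is 192/8 = £24 ≤ P, so producing beats shutting down (which would give -£182).

x = 8; profit = -£78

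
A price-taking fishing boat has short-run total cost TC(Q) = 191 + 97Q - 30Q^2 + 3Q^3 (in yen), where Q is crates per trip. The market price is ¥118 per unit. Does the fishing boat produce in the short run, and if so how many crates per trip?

Produce at Q = 7

Strip out fixed cost: VC = 97Q - 30Q^2 + 3Q^3. Then AVC = 97 - 30Q + 3Q^2 and MC = 97 - 60Q + 9Q^2.
AVC hits its minimum where MC = AVC, at Q = 5, giving min AVC = 97 - 30·5 + 3·5^2 = ¥22.
P = ¥118 exceeds min AVC = ¥22, so the firm stays open.
Set P = MC: 118 = 97 - 60Q + 9Q^2 → -21 - 60Q + 9Q^2 = 0. The roots are Q = -1/3 and Q = 7; the profit-maximizing output is on the rising part of MC, so Q* = 7.
Check: AVC at Q = 7 is ¥34 ≤ P, so revenue covers variable cost.
Profit = P·Q − TC = 118·7 − 429 = ¥397.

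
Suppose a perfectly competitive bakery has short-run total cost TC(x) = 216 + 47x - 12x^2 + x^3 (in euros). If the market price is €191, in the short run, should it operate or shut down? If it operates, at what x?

Variable cost is VC = 47x - 12x^2 + x^3, so AVC = VC/x = 47 - 12x + x^2 and MC = dTC/dx = 47 - 24x + 3x^2.
The AVC parabola has its vertex at x = 12/2 = 6, where AVC = 47 - 12·6 + 6^2 = €11.
P = €191 exceeds min AVC = €11, so the firm stays open.
Solving P = MC: -144 - 24x + 3x^2 = 0 ⇒ x = -4 or 12. On the upward-sloping branch, x* = 12.
Check: AVC at x = 12 is €47 ≤ P, so revenue covers variable cost.
Profit = P·x − TC = 191·12 − 780 = €1512.

Produce at x = 12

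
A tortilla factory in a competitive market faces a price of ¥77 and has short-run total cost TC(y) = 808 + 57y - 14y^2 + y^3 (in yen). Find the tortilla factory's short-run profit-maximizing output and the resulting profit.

AVC = 57 - 14y + y^2; min AVC = ¥8 at y = 7. Since P = ¥77 ≥ min AVC, the firm produces.
With MC = 57 - 28y + 3y^2, P = MC on the upward-sloping part at y* = 10.
TR = 77·10 = 770. TC = 808 + 170 = 978. Profit = 770 − 978 = -¥208.
By producing, the firm covers all variable cost plus ¥600 of fixed cost; shutting down would lose the full ¥808.

Profit = -¥208 at y = 10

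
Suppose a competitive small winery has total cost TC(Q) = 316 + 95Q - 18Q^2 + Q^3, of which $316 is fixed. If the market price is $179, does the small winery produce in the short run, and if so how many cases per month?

Strip out fixed cost: VC = 95Q - 18Q^2 + Q^3. Then AVC = 95 - 18Q + Q^2 and MC = 95 - 36Q + 3Q^2.
The AVC parabola has its vertex at Q = 18/2 = 9, where AVC = 95 - 18·9 + 9^2 = $14.
Since P = $179 ≥ min AVC = $14, price covers variable cost and the firm should produce.
P = MC gives -84 - 36Q + 3Q^2 = 0, with roots -2 and 14. Take the larger (rising MC): Q* = 14.
Check: AVC at Q = 14 is $39 ≤ P, so revenue covers variable cost.
Profit = P·Q − TC = 179·14 − 862 = $1644.

Produce at Q = 14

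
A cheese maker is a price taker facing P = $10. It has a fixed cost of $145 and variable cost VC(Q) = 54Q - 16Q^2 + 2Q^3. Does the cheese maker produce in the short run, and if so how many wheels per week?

Shut down

Strip out fixed cost: VC = 54Q - 16Q^2 + 2Q^3. Then AVC = 54 - 16Q + 2Q^2 and MC = 54 - 32Q + 6Q^2.
The AVC parabola has its vertex at Q = 16/4 = 4, where AVC = 54 - 16·4 + 2·4^2 = $22.
P = $10 lies below min AVC = $22; no output level covers variable cost.
Shutting down limits the loss to fixed cost, $145.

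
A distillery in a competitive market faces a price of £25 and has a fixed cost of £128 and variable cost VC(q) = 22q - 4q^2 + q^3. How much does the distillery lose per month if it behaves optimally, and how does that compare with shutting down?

AVC = 22 - 4q + q^2 has its minimum £18 at q = 2; price £25 clears that bar, so the firm operates.
With MC = 22 - 8q + 3q^2, P = MC on the upward-sloping part at q* = 3.
TR = 25·3 = 75. TC = 128 + 57 = 185. Profit = 75 − 185 = -£110.
By producing, the firm covers all variable cost plus £18 of fixed cost; shutting down would lose the full £128.

Profit = -£110 at q = 3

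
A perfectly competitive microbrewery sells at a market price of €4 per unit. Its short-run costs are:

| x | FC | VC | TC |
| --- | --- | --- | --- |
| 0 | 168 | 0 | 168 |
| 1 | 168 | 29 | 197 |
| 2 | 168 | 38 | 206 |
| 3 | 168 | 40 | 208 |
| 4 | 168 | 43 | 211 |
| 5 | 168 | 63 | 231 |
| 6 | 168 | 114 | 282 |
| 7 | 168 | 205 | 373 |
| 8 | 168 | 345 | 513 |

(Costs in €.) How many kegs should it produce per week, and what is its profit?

Tabulate TR − TC: x=0: -168; x=1: -193; x=2: -198; x=3: -196; x=4: -195; x=5: -211; x=6: -258; x=7: -345; x=8: -481.
Profit is highest at x = 0. Equivalently, the lowest AVC in the table is 43/4 ≈ €10.75 at x = 4, and P = €4 falls below it — price never covers variable cost, so the firm shuts down and loses only its fixed cost.

x = 0 (shut down); profit = -€168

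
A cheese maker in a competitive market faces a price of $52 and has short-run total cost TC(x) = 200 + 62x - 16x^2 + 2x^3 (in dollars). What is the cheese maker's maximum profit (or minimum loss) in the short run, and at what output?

AVC = 62 - 16x + 2x^2 has its minimum $30 at x = 4; price $52 clears that bar, so the firm operates.
With MC = 62 - 32x + 6x^2, P = MC on the upward-sloping part at x* = 5.
TR = 52·5 = 260. TC = 200 + 160 = 360. Profit = 260 − 360 = -$100.
By producing, the firm covers all variable cost plus $100 of fixed cost; shutting down would lose the full $200.

Profit = -$100 at x = 5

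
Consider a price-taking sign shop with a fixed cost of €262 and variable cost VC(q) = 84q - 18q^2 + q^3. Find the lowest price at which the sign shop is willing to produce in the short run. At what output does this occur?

The shutdown price is the minimum of AVC. VC = 84q - 18q^2 + q^3, so AVC = 84 - 18q + q^2.
At the minimum of AVC, MC = AVC. MC = 84 - 36q + 3q^2; setting MC = AVC gives 2q^2 - 18q = 0, so q = 9. min AVC = 3.
So the shutdown price is €3.

€3 per unit, at q = 9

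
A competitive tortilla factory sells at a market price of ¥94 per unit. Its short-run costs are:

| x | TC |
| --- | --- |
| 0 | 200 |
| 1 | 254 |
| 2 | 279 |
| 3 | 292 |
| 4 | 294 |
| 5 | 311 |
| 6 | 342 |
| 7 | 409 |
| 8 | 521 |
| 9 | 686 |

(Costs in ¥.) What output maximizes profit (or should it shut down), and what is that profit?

Profit at each row (π = 94x − TC): x=0: -200; x=1: -160; x=2: -91; x=3: -10; x=4: 82; x=5: 159; x=6: 222; x=7: 249; x=8: 231; x=9: 160.
Profit is maximized at x = 7. AVC there is 209/7 = ¥29.86 ≤ P, so producing beats shutting down (which would give -¥200).

x = 7; profit = ¥249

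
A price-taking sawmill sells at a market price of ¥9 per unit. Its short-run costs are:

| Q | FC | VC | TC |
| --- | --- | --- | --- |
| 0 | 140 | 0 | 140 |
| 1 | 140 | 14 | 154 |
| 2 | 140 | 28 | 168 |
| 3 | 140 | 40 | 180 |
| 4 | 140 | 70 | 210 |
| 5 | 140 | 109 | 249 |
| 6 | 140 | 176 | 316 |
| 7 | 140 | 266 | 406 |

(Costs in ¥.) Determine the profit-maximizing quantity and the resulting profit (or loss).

Q = 0 (shut down); profit = -¥140

Compute π = P·Q − TC at each output: Q=0: -140; Q=1: -145; Q=2: -150; Q=3: -153; Q=4: -174; Q=5: -204; Q=6: -262; Q=7: -343.
Profit is highest at Q = 0. Equivalently, the lowest AVC in the table is 40/3 ≈ ¥13.33 at Q = 3, and P = ¥9 falls below it — price never covers variable cost, so the firm shuts down and loses only its fixed cost.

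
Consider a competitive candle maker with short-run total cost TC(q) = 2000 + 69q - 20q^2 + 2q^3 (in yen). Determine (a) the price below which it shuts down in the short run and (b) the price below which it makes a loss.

Shutdown price = min AVC. AVC = 69 - 20q + 2q^2, with vertex at q = 5 and minimum ¥19.
ATC = 2000/q + 69 - 20q + 2q^2. Setting dATC/dq = −2000/q^2 − 20 + 4q = 0 gives q = 10 (since 4·10^3 − 20·10^2 = 2000).
min ATC = 2000/10 + 69 − 20·10 + 2·10^2 = ¥269. That is the break-even price.
For ¥19 ≤ P < ¥269 the firm produces at a loss; below ¥19 it shuts down.

Shutdown price = ¥19; break-even price = ¥269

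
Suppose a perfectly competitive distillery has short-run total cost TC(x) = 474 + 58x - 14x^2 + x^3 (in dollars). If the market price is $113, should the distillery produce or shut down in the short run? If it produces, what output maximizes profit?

Strip out fixed cost: VC = 58x - 14x^2 + x^3. Then AVC = 58 - 14x + x^2 and MC = 58 - 28x + 3x^2.
The AVC parabola has its vertex at x = 14/2 = 7, where AVC = 58 - 14·7 + 7^2 = $9.
P = $113 exceeds min AVC = $9, so the firm stays open.
Solving P = MC: -55 - 28x + 3x^2 = 0 ⇒ x = -5/3 or 11. On the upward-sloping branch, x* = 11.
Check: AVC at x = 11 is $25 ≤ P, so revenue covers variable cost.
Profit = P·x − TC = 113·11 − 749 = $494.

Produce at x = 11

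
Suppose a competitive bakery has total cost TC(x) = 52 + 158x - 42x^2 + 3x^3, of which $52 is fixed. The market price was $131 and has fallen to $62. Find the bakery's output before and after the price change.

Output falls from 9 to 8

AVC = 158 - 42x + 3x^2, minimized at x = 7 where min AVC = $11. MC = 158 - 84x + 9x^2.
With P = $131 above the shutdown price, P = MC gives x = 9.
At P = $62 ≥ min AVC, set P = MC: x = 8. The firm stays open but cuts output.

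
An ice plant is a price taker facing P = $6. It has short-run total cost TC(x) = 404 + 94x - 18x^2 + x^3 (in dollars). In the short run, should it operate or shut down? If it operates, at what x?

Shut down

Variable cost is VC = 94x - 18x^2 + x^3, so AVC = VC/x = 94 - 18x + x^2 and MC = dTC/dx = 94 - 36x + 3x^2.
AVC is minimized where dAVC/dx = -18 + 2x = 0, at x = 9; min AVC = 94 - 18·9 + 9^2 = $13.
P = $6 lies below min AVC = $13; no output level covers variable cost.
The firm minimizes its loss by shutting down and losing only its fixed cost of $404.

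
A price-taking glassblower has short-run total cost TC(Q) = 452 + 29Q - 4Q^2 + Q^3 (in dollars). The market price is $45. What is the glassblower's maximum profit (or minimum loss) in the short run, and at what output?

AVC = 29 - 4Q + Q^2; min AVC = $25 at Q = 2. Since P = $45 ≥ min AVC, the firm produces.
MC = 29 - 8Q + 3Q^2. Setting P = MC and taking the root on the rising branch gives Q* = 4.
TR = 45·4 = 180. TC = 452 + 116 = 568. Profit = 180 − 568 = -$388.
By producing, the firm covers all variable cost plus $64 of fixed cost; shutting down would lose the full $452.

Profit = -$388 at Q = 4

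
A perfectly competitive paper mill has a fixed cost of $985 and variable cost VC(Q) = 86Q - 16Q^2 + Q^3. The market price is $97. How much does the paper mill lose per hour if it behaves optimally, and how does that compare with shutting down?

Profit = -$259 at Q = 11

AVC = 86 - 16Q + Q^2 has its minimum $22 at Q = 8; price $97 clears that bar, so the firm operates.
With MC = 86 - 32Q + 3Q^2, P = MC on the upward-sloping part at Q* = 11.
TR = 97·11 = 1067. TC = 985 + 341 = 1326. Profit = 1067 − 1326 = -$259.
By producing, the firm covers all variable cost plus $726 of fixed cost; shutting down would lose the full $985.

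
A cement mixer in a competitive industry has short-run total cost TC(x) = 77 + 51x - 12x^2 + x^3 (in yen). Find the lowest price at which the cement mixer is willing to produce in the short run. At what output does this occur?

¥15 per unit, at x = 6

Short-run supply begins at min AVC. From VC = 51x - 12x^2 + x^3, AVC = 51 - 12x + x^2.
dAVC/dx = -12 + 2x = 0 gives x = 6. min AVC = 51 - 12·6 + 6^2 = 15.
The firm shuts down for any P below ¥15.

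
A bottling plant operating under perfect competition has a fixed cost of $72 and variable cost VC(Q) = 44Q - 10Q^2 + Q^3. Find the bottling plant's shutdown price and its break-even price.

Shutdown price = min AVC. AVC = 44 - 10Q + Q^2, with vertex at Q = 5 and minimum $19.
ATC = 72/Q + 44 - 10Q + Q^2. Setting dATC/dQ = −72/Q^2 − 10 + 2Q = 0 gives Q = 6 (since 2·6^3 − 10·6^2 = 72).
min ATC = 72/6 + 44 − 10·6 + 6^2 = $32. That is the break-even price.
Between these two prices the firm operates at a loss; above $32 it earns a profit.

Shutdown price = $19; break-even price = $32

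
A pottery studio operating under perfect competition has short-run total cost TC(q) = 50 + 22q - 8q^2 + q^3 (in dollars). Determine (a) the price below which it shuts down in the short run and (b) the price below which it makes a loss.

Shutdown price = $6; break-even price = $17

AVC = 22 - 8q + q^2; minimized at q = 4, giving min AVC = $6. That is the shutdown price.
ATC = 50/q + 22 - 8q + q^2. Setting dATC/dq = −50/q^2 − 8 + 2q = 0 gives q = 5 (since 2·5^3 − 8·5^2 = 50).
min ATC = 50/5 + 22 − 8·5 + 5^2 = $17. That is the break-even price.
Between these two prices the firm operates at a loss; above $17 it earns a profit.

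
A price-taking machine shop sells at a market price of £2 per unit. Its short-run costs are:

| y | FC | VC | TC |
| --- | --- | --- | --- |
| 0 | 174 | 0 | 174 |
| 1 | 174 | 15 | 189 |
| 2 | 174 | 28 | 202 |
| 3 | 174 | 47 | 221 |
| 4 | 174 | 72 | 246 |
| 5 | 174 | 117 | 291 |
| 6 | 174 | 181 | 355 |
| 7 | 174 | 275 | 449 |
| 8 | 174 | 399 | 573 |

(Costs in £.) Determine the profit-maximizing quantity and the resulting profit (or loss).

Tabulate TR − TC: y=0: -174; y=1: -187; y=2: -198; y=3: -215; y=4: -238; y=5: -281; y=6: -343; y=7: -435; y=8: -557.
Profit is highest at y = 0. Equivalently, the lowest AVC in the table is 28/2 ≈ £14 at y = 2, and P = £2 falls below it — price never covers variable cost, so the firm shuts down and loses only its fixed cost.

y = 0 (shut down); profit = -£174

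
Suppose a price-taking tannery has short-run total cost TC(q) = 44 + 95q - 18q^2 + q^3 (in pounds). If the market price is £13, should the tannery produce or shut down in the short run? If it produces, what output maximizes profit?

Strip out fixed cost: VC = 95q - 18q^2 + q^3. Then AVC = 95 - 18q + q^2 and MC = 95 - 36q + 3q^2.
AVC hits its minimum where MC = AVC, at q = 9, giving min AVC = 95 - 18·9 + 9^2 = £14.
With P < min AVC (£13 < £14), every unit sold adds to the loss.
Shutting down limits the loss to fixed cost, £44.

Shut down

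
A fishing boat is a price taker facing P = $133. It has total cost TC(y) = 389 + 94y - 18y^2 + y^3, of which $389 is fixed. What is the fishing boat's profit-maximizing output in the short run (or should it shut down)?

From TC, MC = TC'(y) = 94 - 36y + 3y^2 and AVC = VC/y = 94 - 18y + y^2.
AVC hits its minimum where MC = AVC, at y = 9, giving min AVC = 94 - 18·9 + 9^2 = $13.
Since P = $133 ≥ min AVC = $13, price covers variable cost and the firm should produce.
Set P = MC: 133 = 94 - 36y + 3y^2 → -39 - 36y + 3y^2 = 0. The roots are y = -1 and y = 13; the profit-maximizing output is on the rising part of MC, so y* = 13.
Check: AVC at y = 13 is $29 ≤ P, so revenue covers variable cost.
Profit = P·y − TC = 133·13 − 766 = $963.

Produce at y = 13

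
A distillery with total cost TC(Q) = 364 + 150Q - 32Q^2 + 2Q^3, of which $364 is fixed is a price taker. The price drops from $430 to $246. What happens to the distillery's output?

Output falls from 14 to 12

MC = 150 - 64Q + 6Q^2; the shutdown threshold is min AVC = $22 (at Q = 8).
With P = $430 above the shutdown price, P = MC gives Q = 14.
At P = $246 ≥ min AVC, set P = MC: Q = 12. The firm stays open but cuts output.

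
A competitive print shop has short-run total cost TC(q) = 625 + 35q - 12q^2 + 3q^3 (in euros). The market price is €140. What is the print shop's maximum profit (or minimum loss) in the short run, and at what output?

Profit = -€175 at q = 5

AVC = 35 - 12q + 3q^2 has its minimum €23 at q = 2; price €140 clears that bar, so the firm operates.
With MC = 35 - 24q + 9q^2, P = MC on the upward-sloping part at q* = 5.
TR = 140·5 = 700. TC = 625 + 250 = 875. Profit = 700 − 875 = -€175.
That loss of €175 beats the €625 the firm would lose by shutting down; producing recovers €450 of fixed cost.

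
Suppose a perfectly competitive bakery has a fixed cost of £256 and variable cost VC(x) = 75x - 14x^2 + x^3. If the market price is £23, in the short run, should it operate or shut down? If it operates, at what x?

Shut down

From TC, MC = TC'(x) = 75 - 28x + 3x^2 and AVC = VC/x = 75 - 14x + x^2.
AVC hits its minimum where MC = AVC, at x = 7, giving min AVC = 75 - 14·7 + 7^2 = £26.
With P < min AVC (£23 < £26), every unit sold adds to the loss.
The firm minimizes its loss by shutting down and losing only its fixed cost of £256.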